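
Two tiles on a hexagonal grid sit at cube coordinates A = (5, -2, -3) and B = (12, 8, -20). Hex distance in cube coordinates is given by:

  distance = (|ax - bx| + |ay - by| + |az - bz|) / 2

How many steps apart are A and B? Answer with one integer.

|ax - bx| = |5 - 12| = 7
|ay - by| = |-2 - 8| = 10
|az - bz| = |-3 - (-20)| = 17
distance = (7 + 10 + 17) / 2 = 34 / 2 = 17

Answer: 17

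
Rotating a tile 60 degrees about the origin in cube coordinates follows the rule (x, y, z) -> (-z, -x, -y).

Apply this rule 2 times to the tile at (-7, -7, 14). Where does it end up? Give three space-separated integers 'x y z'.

Start: (-7, -7, 14)
Step 1: (-7, -7, 14) -> (-(14), -(-7), -(-7)) = (-14, 7, 7)
Step 2: (-14, 7, 7) -> (-(7), -(-14), -(7)) = (-7, 14, -7)

Answer: -7 14 -7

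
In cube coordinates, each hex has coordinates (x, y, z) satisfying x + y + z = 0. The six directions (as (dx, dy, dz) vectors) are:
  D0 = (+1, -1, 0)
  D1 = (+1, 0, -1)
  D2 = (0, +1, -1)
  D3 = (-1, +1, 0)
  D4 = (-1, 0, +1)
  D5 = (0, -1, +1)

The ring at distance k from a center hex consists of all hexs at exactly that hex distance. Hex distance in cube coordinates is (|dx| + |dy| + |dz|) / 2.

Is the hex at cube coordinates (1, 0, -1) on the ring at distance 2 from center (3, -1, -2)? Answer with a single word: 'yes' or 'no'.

Answer: yes

Derivation:
|px - cx| = |1 - 3| = 2
|py - cy| = |0 - (-1)| = 1
|pz - cz| = |-1 - (-2)| = 1
distance = (2+1+1)/2 = 4/2 = 2
radius = 2; distance == radius -> yes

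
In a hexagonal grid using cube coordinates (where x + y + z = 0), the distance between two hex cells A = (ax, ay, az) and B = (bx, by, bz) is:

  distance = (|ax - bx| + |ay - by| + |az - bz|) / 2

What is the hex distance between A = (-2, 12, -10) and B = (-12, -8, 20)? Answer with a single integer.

Answer: 30

Derivation:
|ax - bx| = |-2 - (-12)| = 10
|ay - by| = |12 - (-8)| = 20
|az - bz| = |-10 - 20| = 30
distance = (10 + 20 + 30) / 2 = 60 / 2 = 30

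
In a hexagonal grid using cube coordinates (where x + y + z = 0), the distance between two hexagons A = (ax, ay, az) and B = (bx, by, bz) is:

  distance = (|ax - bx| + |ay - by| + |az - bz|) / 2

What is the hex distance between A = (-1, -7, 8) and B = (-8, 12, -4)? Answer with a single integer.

|ax - bx| = |-1 - (-8)| = 7
|ay - by| = |-7 - 12| = 19
|az - bz| = |8 - (-4)| = 12
distance = (7 + 19 + 12) / 2 = 38 / 2 = 19

Answer: 19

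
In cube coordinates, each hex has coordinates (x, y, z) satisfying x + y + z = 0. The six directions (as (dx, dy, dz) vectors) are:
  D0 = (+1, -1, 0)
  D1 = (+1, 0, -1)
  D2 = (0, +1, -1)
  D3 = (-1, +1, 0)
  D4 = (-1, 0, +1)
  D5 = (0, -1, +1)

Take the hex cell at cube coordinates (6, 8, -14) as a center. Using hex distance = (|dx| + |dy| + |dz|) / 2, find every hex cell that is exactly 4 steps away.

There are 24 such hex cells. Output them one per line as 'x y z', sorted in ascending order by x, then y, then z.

Answer: 2 8 -10
2 9 -11
2 10 -12
2 11 -13
2 12 -14
3 7 -10
3 12 -15
4 6 -10
4 12 -16
5 5 -10
5 12 -17
6 4 -10
6 12 -18
7 4 -11
7 11 -18
8 4 -12
8 10 -18
9 4 -13
9 9 -18
10 4 -14
10 5 -15
10 6 -16
10 7 -17
10 8 -18

Derivation:
Walk ring at distance 4 from (6, 8, -14):
Start at center + D4*4 = (2, 8, -10)
  hex 0: (2, 8, -10)
  hex 1: (3, 7, -10)
  hex 2: (4, 6, -10)
  hex 3: (5, 5, -10)
  hex 4: (6, 4, -10)
  hex 5: (7, 4, -11)
  hex 6: (8, 4, -12)
  hex 7: (9, 4, -13)
  hex 8: (10, 4, -14)
  hex 9: (10, 5, -15)
  hex 10: (10, 6, -16)
  hex 11: (10, 7, -17)
  hex 12: (10, 8, -18)
  hex 13: (9, 9, -18)
  hex 14: (8, 10, -18)
  hex 15: (7, 11, -18)
  hex 16: (6, 12, -18)
  hex 17: (5, 12, -17)
  hex 18: (4, 12, -16)
  hex 19: (3, 12, -15)
  hex 20: (2, 12, -14)
  hex 21: (2, 11, -13)
  hex 22: (2, 10, -12)
  hex 23: (2, 9, -11)
Sorted: 24 hexes.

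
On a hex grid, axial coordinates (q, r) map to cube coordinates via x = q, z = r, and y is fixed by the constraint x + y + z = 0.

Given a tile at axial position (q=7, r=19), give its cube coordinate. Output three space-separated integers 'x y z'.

Answer: 7 -26 19

Derivation:
x = q = 7
z = r = 19
y = -x - z = -(7) - (19) = -26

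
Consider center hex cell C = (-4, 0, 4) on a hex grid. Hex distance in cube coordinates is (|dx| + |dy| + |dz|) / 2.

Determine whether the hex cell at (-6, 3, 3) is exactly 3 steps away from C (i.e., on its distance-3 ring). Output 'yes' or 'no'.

|px - cx| = |-6 - (-4)| = 2
|py - cy| = |3 - 0| = 3
|pz - cz| = |3 - 4| = 1
distance = (2+3+1)/2 = 6/2 = 3
radius = 3; distance == radius -> yes

Answer: yes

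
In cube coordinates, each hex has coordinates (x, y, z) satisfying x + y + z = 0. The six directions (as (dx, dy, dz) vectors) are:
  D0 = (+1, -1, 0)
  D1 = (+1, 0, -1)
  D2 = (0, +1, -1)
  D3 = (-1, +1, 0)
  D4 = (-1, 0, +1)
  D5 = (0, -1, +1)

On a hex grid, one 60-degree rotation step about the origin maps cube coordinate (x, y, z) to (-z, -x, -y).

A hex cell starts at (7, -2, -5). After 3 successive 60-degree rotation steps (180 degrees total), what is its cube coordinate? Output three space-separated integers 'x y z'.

Answer: -7 2 5

Derivation:
Start: (7, -2, -5)
Step 1: (7, -2, -5) -> (-(-5), -(7), -(-2)) = (5, -7, 2)
Step 2: (5, -7, 2) -> (-(2), -(5), -(-7)) = (-2, -5, 7)
Step 3: (-2, -5, 7) -> (-(7), -(-2), -(-5)) = (-7, 2, 5)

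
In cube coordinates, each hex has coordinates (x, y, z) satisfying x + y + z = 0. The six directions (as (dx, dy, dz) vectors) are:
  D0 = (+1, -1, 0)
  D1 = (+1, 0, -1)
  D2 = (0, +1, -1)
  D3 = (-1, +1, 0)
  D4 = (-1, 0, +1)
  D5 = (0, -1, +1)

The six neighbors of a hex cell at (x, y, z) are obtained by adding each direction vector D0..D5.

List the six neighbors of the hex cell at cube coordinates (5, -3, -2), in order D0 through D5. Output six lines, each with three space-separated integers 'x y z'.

Answer: 6 -4 -2
6 -3 -3
5 -2 -3
4 -2 -2
4 -3 -1
5 -4 -1

Derivation:
Center: (5, -3, -2). Add each direction:
  D0: (5, -3, -2) + (1, -1, 0) = (6, -4, -2)
  D1: (5, -3, -2) + (1, 0, -1) = (6, -3, -3)
  D2: (5, -3, -2) + (0, 1, -1) = (5, -2, -3)
  D3: (5, -3, -2) + (-1, 1, 0) = (4, -2, -2)
  D4: (5, -3, -2) + (-1, 0, 1) = (4, -3, -1)
  D5: (5, -3, -2) + (0, -1, 1) = (5, -4, -1)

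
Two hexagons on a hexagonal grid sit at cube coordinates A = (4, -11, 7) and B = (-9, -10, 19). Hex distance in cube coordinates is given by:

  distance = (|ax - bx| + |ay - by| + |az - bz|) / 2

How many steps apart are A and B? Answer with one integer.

Answer: 13

Derivation:
|ax - bx| = |4 - (-9)| = 13
|ay - by| = |-11 - (-10)| = 1
|az - bz| = |7 - 19| = 12
distance = (13 + 1 + 12) / 2 = 26 / 2 = 13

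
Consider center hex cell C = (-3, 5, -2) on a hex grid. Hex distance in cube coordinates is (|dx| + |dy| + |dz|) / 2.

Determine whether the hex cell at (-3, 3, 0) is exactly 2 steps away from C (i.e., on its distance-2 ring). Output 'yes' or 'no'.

Answer: yes

Derivation:
|px - cx| = |-3 - (-3)| = 0
|py - cy| = |3 - 5| = 2
|pz - cz| = |0 - (-2)| = 2
distance = (0+2+2)/2 = 4/2 = 2
radius = 2; distance == radius -> yes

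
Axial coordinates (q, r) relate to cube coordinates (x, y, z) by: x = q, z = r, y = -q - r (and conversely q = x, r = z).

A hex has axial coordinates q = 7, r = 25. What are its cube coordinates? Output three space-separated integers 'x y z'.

Answer: 7 -32 25

Derivation:
x = q = 7
z = r = 25
y = -x - z = -(7) - (25) = -32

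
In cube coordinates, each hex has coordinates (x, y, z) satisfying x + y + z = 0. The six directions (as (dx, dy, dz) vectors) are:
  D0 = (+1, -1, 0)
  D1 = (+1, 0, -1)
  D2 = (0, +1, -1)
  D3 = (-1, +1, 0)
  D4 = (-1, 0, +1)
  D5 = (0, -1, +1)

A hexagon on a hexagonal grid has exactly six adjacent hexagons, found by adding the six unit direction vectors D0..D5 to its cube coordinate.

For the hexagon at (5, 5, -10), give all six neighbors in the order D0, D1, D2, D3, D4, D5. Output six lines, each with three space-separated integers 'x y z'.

Center: (5, 5, -10). Add each direction:
  D0: (5, 5, -10) + (1, -1, 0) = (6, 4, -10)
  D1: (5, 5, -10) + (1, 0, -1) = (6, 5, -11)
  D2: (5, 5, -10) + (0, 1, -1) = (5, 6, -11)
  D3: (5, 5, -10) + (-1, 1, 0) = (4, 6, -10)
  D4: (5, 5, -10) + (-1, 0, 1) = (4, 5, -9)
  D5: (5, 5, -10) + (0, -1, 1) = (5, 4, -9)

Answer: 6 4 -10
6 5 -11
5 6 -11
4 6 -10
4 5 -9
5 4 -9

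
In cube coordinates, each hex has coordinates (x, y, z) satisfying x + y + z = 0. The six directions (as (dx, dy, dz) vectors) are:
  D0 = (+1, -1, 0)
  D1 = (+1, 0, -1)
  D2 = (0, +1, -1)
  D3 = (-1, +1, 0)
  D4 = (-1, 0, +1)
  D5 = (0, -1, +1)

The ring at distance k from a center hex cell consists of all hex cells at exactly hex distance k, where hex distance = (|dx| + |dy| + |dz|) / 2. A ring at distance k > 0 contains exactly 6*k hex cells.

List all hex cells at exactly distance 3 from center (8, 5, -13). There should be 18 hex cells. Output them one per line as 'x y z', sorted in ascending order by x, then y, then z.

Walk ring at distance 3 from (8, 5, -13):
Start at center + D4*3 = (5, 5, -10)
  hex 0: (5, 5, -10)
  hex 1: (6, 4, -10)
  hex 2: (7, 3, -10)
  hex 3: (8, 2, -10)
  hex 4: (9, 2, -11)
  hex 5: (10, 2, -12)
  hex 6: (11, 2, -13)
  hex 7: (11, 3, -14)
  hex 8: (11, 4, -15)
  hex 9: (11, 5, -16)
  hex 10: (10, 6, -16)
  hex 11: (9, 7, -16)
  hex 12: (8, 8, -16)
  hex 13: (7, 8, -15)
  hex 14: (6, 8, -14)
  hex 15: (5, 8, -13)
  hex 16: (5, 7, -12)
  hex 17: (5, 6, -11)
Sorted: 18 hexes.

Answer: 5 5 -10
5 6 -11
5 7 -12
5 8 -13
6 4 -10
6 8 -14
7 3 -10
7 8 -15
8 2 -10
8 8 -16
9 2 -11
9 7 -16
10 2 -12
10 6 -16
11 2 -13
11 3 -14
11 4 -15
11 5 -16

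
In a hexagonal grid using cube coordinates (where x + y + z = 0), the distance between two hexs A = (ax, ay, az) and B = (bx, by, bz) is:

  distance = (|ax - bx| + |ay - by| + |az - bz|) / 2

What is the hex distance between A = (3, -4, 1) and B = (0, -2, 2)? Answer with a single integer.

Answer: 3

Derivation:
|ax - bx| = |3 - 0| = 3
|ay - by| = |-4 - (-2)| = 2
|az - bz| = |1 - 2| = 1
distance = (3 + 2 + 1) / 2 = 6 / 2 = 3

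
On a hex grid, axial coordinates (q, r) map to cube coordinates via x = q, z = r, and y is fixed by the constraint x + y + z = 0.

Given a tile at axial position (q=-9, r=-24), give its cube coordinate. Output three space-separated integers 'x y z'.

x = q = -9
z = r = -24
y = -x - z = -(-9) - (-24) = 33

Answer: -9 33 -24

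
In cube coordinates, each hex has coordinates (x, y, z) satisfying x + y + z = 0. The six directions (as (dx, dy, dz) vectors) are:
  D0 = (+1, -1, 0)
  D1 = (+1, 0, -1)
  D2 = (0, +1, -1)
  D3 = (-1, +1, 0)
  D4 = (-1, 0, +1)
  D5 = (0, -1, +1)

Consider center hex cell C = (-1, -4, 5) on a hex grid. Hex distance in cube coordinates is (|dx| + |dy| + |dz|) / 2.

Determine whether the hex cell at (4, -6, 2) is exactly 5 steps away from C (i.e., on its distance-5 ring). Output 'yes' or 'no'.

|px - cx| = |4 - (-1)| = 5
|py - cy| = |-6 - (-4)| = 2
|pz - cz| = |2 - 5| = 3
distance = (5+2+3)/2 = 10/2 = 5
radius = 5; distance == radius -> yes

Answer: yes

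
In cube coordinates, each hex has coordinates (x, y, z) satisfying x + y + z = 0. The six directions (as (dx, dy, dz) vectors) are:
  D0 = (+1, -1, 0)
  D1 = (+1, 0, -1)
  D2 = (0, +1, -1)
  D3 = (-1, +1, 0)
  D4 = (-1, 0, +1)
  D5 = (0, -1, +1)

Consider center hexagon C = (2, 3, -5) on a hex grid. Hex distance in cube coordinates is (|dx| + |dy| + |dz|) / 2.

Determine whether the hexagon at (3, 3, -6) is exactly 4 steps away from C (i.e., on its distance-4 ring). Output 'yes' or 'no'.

Answer: no

Derivation:
|px - cx| = |3 - 2| = 1
|py - cy| = |3 - 3| = 0
|pz - cz| = |-6 - (-5)| = 1
distance = (1+0+1)/2 = 2/2 = 1
radius = 4; distance != radius -> no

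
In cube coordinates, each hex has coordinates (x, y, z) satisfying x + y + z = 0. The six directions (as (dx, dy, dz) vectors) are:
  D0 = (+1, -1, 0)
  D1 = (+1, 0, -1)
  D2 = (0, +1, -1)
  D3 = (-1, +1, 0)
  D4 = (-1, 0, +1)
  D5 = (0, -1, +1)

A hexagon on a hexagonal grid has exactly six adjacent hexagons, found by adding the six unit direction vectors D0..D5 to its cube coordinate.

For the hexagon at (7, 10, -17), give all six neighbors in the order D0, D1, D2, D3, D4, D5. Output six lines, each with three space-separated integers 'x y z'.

Answer: 8 9 -17
8 10 -18
7 11 -18
6 11 -17
6 10 -16
7 9 -16

Derivation:
Center: (7, 10, -17). Add each direction:
  D0: (7, 10, -17) + (1, -1, 0) = (8, 9, -17)
  D1: (7, 10, -17) + (1, 0, -1) = (8, 10, -18)
  D2: (7, 10, -17) + (0, 1, -1) = (7, 11, -18)
  D3: (7, 10, -17) + (-1, 1, 0) = (6, 11, -17)
  D4: (7, 10, -17) + (-1, 0, 1) = (6, 10, -16)
  D5: (7, 10, -17) + (0, -1, 1) = (7, 9, -16)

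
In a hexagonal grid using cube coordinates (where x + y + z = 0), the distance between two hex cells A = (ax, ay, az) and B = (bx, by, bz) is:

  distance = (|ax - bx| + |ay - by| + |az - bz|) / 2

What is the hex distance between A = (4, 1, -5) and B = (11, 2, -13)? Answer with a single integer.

|ax - bx| = |4 - 11| = 7
|ay - by| = |1 - 2| = 1
|az - bz| = |-5 - (-13)| = 8
distance = (7 + 1 + 8) / 2 = 16 / 2 = 8

Answer: 8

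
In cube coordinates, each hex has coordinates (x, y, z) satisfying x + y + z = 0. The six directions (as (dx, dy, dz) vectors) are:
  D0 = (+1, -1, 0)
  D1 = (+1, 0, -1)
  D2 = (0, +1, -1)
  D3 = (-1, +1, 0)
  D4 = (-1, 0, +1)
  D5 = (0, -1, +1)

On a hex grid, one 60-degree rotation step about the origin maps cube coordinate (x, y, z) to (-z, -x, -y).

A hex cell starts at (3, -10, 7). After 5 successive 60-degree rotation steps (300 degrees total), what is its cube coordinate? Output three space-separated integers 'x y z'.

Answer: 10 -7 -3

Derivation:
Start: (3, -10, 7)
Step 1: (3, -10, 7) -> (-(7), -(3), -(-10)) = (-7, -3, 10)
Step 2: (-7, -3, 10) -> (-(10), -(-7), -(-3)) = (-10, 7, 3)
Step 3: (-10, 7, 3) -> (-(3), -(-10), -(7)) = (-3, 10, -7)
Step 4: (-3, 10, -7) -> (-(-7), -(-3), -(10)) = (7, 3, -10)
Step 5: (7, 3, -10) -> (-(-10), -(7), -(3)) = (10, -7, -3)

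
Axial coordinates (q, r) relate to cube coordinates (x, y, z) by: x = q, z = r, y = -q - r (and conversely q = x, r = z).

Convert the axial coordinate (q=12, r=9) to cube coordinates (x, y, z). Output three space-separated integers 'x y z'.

Answer: 12 -21 9

Derivation:
x = q = 12
z = r = 9
y = -x - z = -(12) - (9) = -21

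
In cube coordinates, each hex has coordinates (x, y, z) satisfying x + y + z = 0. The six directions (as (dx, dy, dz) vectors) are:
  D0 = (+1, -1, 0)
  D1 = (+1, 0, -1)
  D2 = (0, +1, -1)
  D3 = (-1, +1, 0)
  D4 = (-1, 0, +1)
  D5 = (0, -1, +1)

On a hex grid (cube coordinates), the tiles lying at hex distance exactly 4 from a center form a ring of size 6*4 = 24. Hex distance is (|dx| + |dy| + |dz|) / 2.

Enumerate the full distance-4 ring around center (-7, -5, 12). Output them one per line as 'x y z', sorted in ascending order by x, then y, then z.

Walk ring at distance 4 from (-7, -5, 12):
Start at center + D4*4 = (-11, -5, 16)
  hex 0: (-11, -5, 16)
  hex 1: (-10, -6, 16)
  hex 2: (-9, -7, 16)
  hex 3: (-8, -8, 16)
  hex 4: (-7, -9, 16)
  hex 5: (-6, -9, 15)
  hex 6: (-5, -9, 14)
  hex 7: (-4, -9, 13)
  hex 8: (-3, -9, 12)
  hex 9: (-3, -8, 11)
  hex 10: (-3, -7, 10)
  hex 11: (-3, -6, 9)
  hex 12: (-3, -5, 8)
  hex 13: (-4, -4, 8)
  hex 14: (-5, -3, 8)
  hex 15: (-6, -2, 8)
  hex 16: (-7, -1, 8)
  hex 17: (-8, -1, 9)
  hex 18: (-9, -1, 10)
  hex 19: (-10, -1, 11)
  hex 20: (-11, -1, 12)
  hex 21: (-11, -2, 13)
  hex 22: (-11, -3, 14)
  hex 23: (-11, -4, 15)
Sorted: 24 hexes.

Answer: -11 -5 16
-11 -4 15
-11 -3 14
-11 -2 13
-11 -1 12
-10 -6 16
-10 -1 11
-9 -7 16
-9 -1 10
-8 -8 16
-8 -1 9
-7 -9 16
-7 -1 8
-6 -9 15
-6 -2 8
-5 -9 14
-5 -3 8
-4 -9 13
-4 -4 8
-3 -9 12
-3 -8 11
-3 -7 10
-3 -6 9
-3 -5 8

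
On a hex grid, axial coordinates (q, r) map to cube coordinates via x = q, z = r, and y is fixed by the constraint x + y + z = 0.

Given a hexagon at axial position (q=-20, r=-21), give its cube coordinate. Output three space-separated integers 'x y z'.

x = q = -20
z = r = -21
y = -x - z = -(-20) - (-21) = 41

Answer: -20 41 -21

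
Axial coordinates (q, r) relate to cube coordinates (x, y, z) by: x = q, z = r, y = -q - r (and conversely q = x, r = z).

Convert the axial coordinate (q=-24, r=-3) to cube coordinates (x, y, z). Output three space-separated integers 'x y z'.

x = q = -24
z = r = -3
y = -x - z = -(-24) - (-3) = 27

Answer: -24 27 -3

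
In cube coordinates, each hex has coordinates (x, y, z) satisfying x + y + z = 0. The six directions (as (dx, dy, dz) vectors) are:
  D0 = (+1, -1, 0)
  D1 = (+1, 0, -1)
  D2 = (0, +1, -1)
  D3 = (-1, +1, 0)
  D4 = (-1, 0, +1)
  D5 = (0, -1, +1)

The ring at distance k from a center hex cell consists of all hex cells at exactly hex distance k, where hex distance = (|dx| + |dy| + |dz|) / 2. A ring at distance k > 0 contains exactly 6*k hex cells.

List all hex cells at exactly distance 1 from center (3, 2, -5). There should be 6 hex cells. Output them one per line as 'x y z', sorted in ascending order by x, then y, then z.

Walk ring at distance 1 from (3, 2, -5):
Start at center + D4*1 = (2, 2, -4)
  hex 0: (2, 2, -4)
  hex 1: (3, 1, -4)
  hex 2: (4, 1, -5)
  hex 3: (4, 2, -6)
  hex 4: (3, 3, -6)
  hex 5: (2, 3, -5)
Sorted: 6 hexes.

Answer: 2 2 -4
2 3 -5
3 1 -4
3 3 -6
4 1 -5
4 2 -6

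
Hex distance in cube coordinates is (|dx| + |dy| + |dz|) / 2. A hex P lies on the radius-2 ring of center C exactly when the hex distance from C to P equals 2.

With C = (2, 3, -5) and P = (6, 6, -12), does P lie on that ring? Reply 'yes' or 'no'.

Answer: no

Derivation:
|px - cx| = |6 - 2| = 4
|py - cy| = |6 - 3| = 3
|pz - cz| = |-12 - (-5)| = 7
distance = (4+3+7)/2 = 14/2 = 7
radius = 2; distance != radius -> no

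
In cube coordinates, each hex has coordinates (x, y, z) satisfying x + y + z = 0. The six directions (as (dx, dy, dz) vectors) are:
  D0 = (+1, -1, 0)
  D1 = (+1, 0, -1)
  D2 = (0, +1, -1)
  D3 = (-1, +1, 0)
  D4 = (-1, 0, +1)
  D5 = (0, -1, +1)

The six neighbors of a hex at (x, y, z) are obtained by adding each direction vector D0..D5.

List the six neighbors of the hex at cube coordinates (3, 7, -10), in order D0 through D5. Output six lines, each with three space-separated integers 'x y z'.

Center: (3, 7, -10). Add each direction:
  D0: (3, 7, -10) + (1, -1, 0) = (4, 6, -10)
  D1: (3, 7, -10) + (1, 0, -1) = (4, 7, -11)
  D2: (3, 7, -10) + (0, 1, -1) = (3, 8, -11)
  D3: (3, 7, -10) + (-1, 1, 0) = (2, 8, -10)
  D4: (3, 7, -10) + (-1, 0, 1) = (2, 7, -9)
  D5: (3, 7, -10) + (0, -1, 1) = (3, 6, -9)

Answer: 4 6 -10
4 7 -11
3 8 -11
2 8 -10
2 7 -9
3 6 -9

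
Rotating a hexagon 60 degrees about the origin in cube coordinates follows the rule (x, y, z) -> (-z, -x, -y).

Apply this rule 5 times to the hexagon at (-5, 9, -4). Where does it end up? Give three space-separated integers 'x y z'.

Answer: -9 4 5

Derivation:
Start: (-5, 9, -4)
Step 1: (-5, 9, -4) -> (-(-4), -(-5), -(9)) = (4, 5, -9)
Step 2: (4, 5, -9) -> (-(-9), -(4), -(5)) = (9, -4, -5)
Step 3: (9, -4, -5) -> (-(-5), -(9), -(-4)) = (5, -9, 4)
Step 4: (5, -9, 4) -> (-(4), -(5), -(-9)) = (-4, -5, 9)
Step 5: (-4, -5, 9) -> (-(9), -(-4), -(-5)) = (-9, 4, 5)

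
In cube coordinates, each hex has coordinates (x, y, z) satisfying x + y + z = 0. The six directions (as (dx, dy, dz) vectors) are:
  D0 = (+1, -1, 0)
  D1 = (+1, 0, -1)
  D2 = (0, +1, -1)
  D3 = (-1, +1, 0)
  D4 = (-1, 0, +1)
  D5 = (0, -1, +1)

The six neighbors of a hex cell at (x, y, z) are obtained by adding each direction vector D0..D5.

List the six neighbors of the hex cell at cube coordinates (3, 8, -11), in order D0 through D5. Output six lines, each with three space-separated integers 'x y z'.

Answer: 4 7 -11
4 8 -12
3 9 -12
2 9 -11
2 8 -10
3 7 -10

Derivation:
Center: (3, 8, -11). Add each direction:
  D0: (3, 8, -11) + (1, -1, 0) = (4, 7, -11)
  D1: (3, 8, -11) + (1, 0, -1) = (4, 8, -12)
  D2: (3, 8, -11) + (0, 1, -1) = (3, 9, -12)
  D3: (3, 8, -11) + (-1, 1, 0) = (2, 9, -11)
  D4: (3, 8, -11) + (-1, 0, 1) = (2, 8, -10)
  D5: (3, 8, -11) + (0, -1, 1) = (3, 7, -10)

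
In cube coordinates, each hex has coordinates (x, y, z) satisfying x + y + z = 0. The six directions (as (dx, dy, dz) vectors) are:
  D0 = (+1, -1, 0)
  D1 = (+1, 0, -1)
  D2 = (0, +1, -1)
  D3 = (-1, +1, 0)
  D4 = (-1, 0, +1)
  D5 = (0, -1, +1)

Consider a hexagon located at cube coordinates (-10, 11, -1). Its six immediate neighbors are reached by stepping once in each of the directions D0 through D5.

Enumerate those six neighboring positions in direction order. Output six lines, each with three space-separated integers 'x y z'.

Center: (-10, 11, -1). Add each direction:
  D0: (-10, 11, -1) + (1, -1, 0) = (-9, 10, -1)
  D1: (-10, 11, -1) + (1, 0, -1) = (-9, 11, -2)
  D2: (-10, 11, -1) + (0, 1, -1) = (-10, 12, -2)
  D3: (-10, 11, -1) + (-1, 1, 0) = (-11, 12, -1)
  D4: (-10, 11, -1) + (-1, 0, 1) = (-11, 11, 0)
  D5: (-10, 11, -1) + (0, -1, 1) = (-10, 10, 0)

Answer: -9 10 -1
-9 11 -2
-10 12 -2
-11 12 -1
-11 11 0
-10 10 0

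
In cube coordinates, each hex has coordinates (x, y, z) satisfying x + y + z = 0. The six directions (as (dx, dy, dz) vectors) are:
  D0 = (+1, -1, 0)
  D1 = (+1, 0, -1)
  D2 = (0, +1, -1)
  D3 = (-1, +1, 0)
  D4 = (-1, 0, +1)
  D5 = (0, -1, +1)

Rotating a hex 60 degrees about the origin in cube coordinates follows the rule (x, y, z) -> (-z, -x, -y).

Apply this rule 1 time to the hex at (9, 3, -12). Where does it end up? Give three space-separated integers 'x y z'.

Start: (9, 3, -12)
Step 1: (9, 3, -12) -> (-(-12), -(9), -(3)) = (12, -9, -3)

Answer: 12 -9 -3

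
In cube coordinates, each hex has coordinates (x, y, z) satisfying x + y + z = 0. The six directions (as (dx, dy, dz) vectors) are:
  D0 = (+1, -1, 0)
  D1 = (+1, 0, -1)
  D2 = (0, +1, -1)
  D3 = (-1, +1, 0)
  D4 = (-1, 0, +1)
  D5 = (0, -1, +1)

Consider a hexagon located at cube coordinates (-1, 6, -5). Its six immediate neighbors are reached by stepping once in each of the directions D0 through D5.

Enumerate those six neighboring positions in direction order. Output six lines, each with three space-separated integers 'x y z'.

Answer: 0 5 -5
0 6 -6
-1 7 -6
-2 7 -5
-2 6 -4
-1 5 -4

Derivation:
Center: (-1, 6, -5). Add each direction:
  D0: (-1, 6, -5) + (1, -1, 0) = (0, 5, -5)
  D1: (-1, 6, -5) + (1, 0, -1) = (0, 6, -6)
  D2: (-1, 6, -5) + (0, 1, -1) = (-1, 7, -6)
  D3: (-1, 6, -5) + (-1, 1, 0) = (-2, 7, -5)
  D4: (-1, 6, -5) + (-1, 0, 1) = (-2, 6, -4)
  D5: (-1, 6, -5) + (0, -1, 1) = (-1, 5, -4)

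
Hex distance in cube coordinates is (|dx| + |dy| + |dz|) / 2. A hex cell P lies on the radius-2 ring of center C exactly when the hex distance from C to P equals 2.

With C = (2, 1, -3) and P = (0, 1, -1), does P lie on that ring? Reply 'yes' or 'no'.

|px - cx| = |0 - 2| = 2
|py - cy| = |1 - 1| = 0
|pz - cz| = |-1 - (-3)| = 2
distance = (2+0+2)/2 = 4/2 = 2
radius = 2; distance == radius -> yes

Answer: yes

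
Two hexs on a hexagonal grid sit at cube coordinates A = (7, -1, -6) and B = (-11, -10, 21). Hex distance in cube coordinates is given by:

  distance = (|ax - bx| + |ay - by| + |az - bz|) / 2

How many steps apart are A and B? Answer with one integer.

|ax - bx| = |7 - (-11)| = 18
|ay - by| = |-1 - (-10)| = 9
|az - bz| = |-6 - 21| = 27
distance = (18 + 9 + 27) / 2 = 54 / 2 = 27

Answer: 27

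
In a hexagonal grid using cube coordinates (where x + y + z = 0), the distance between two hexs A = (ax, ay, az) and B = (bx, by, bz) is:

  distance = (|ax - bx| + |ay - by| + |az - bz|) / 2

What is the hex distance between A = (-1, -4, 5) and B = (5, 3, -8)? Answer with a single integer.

|ax - bx| = |-1 - 5| = 6
|ay - by| = |-4 - 3| = 7
|az - bz| = |5 - (-8)| = 13
distance = (6 + 7 + 13) / 2 = 26 / 2 = 13

Answer: 13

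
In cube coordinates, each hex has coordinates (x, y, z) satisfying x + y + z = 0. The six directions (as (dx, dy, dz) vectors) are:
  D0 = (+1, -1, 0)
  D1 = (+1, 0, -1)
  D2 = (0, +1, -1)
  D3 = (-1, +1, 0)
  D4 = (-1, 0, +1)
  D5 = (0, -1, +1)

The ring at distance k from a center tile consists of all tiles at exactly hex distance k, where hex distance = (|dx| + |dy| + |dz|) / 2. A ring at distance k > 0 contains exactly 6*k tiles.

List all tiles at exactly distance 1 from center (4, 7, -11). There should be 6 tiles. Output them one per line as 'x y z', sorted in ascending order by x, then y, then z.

Walk ring at distance 1 from (4, 7, -11):
Start at center + D4*1 = (3, 7, -10)
  hex 0: (3, 7, -10)
  hex 1: (4, 6, -10)
  hex 2: (5, 6, -11)
  hex 3: (5, 7, -12)
  hex 4: (4, 8, -12)
  hex 5: (3, 8, -11)
Sorted: 6 hexes.

Answer: 3 7 -10
3 8 -11
4 6 -10
4 8 -12
5 6 -11
5 7 -12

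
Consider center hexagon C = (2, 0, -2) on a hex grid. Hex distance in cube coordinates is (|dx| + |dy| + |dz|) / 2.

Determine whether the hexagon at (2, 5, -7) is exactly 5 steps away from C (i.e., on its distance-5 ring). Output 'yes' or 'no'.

Answer: yes

Derivation:
|px - cx| = |2 - 2| = 0
|py - cy| = |5 - 0| = 5
|pz - cz| = |-7 - (-2)| = 5
distance = (0+5+5)/2 = 10/2 = 5
radius = 5; distance == radius -> yes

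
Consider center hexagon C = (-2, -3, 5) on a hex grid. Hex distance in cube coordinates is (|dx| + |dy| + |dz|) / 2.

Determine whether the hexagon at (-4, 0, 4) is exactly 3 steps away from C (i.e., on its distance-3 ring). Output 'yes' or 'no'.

Answer: yes

Derivation:
|px - cx| = |-4 - (-2)| = 2
|py - cy| = |0 - (-3)| = 3
|pz - cz| = |4 - 5| = 1
distance = (2+3+1)/2 = 6/2 = 3
radius = 3; distance == radius -> yes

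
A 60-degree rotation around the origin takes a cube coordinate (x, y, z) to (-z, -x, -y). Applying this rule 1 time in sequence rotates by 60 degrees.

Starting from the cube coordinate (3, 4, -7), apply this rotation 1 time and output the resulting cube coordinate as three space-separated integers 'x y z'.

Start: (3, 4, -7)
Step 1: (3, 4, -7) -> (-(-7), -(3), -(4)) = (7, -3, -4)

Answer: 7 -3 -4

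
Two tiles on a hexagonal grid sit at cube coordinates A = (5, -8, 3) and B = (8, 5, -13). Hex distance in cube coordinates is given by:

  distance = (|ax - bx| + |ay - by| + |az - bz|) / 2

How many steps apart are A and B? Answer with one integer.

Answer: 16

Derivation:
|ax - bx| = |5 - 8| = 3
|ay - by| = |-8 - 5| = 13
|az - bz| = |3 - (-13)| = 16
distance = (3 + 13 + 16) / 2 = 32 / 2 = 16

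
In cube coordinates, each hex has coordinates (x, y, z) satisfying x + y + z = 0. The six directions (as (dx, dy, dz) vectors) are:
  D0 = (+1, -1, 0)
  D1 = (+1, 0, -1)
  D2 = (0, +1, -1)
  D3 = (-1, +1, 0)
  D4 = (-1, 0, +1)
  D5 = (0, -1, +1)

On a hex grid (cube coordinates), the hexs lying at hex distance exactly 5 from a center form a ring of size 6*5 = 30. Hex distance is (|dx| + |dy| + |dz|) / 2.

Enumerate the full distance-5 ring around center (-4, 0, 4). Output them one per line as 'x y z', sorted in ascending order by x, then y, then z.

Answer: -9 0 9
-9 1 8
-9 2 7
-9 3 6
-9 4 5
-9 5 4
-8 -1 9
-8 5 3
-7 -2 9
-7 5 2
-6 -3 9
-6 5 1
-5 -4 9
-5 5 0
-4 -5 9
-4 5 -1
-3 -5 8
-3 4 -1
-2 -5 7
-2 3 -1
-1 -5 6
-1 2 -1
0 -5 5
0 1 -1
1 -5 4
1 -4 3
1 -3 2
1 -2 1
1 -1 0
1 0 -1

Derivation:
Walk ring at distance 5 from (-4, 0, 4):
Start at center + D4*5 = (-9, 0, 9)
  hex 0: (-9, 0, 9)
  hex 1: (-8, -1, 9)
  hex 2: (-7, -2, 9)
  hex 3: (-6, -3, 9)
  hex 4: (-5, -4, 9)
  hex 5: (-4, -5, 9)
  hex 6: (-3, -5, 8)
  hex 7: (-2, -5, 7)
  hex 8: (-1, -5, 6)
  hex 9: (0, -5, 5)
  hex 10: (1, -5, 4)
  hex 11: (1, -4, 3)
  hex 12: (1, -3, 2)
  hex 13: (1, -2, 1)
  hex 14: (1, -1, 0)
  hex 15: (1, 0, -1)
  hex 16: (0, 1, -1)
  hex 17: (-1, 2, -1)
  hex 18: (-2, 3, -1)
  hex 19: (-3, 4, -1)
  hex 20: (-4, 5, -1)
  hex 21: (-5, 5, 0)
  hex 22: (-6, 5, 1)
  hex 23: (-7, 5, 2)
  hex 24: (-8, 5, 3)
  hex 25: (-9, 5, 4)
  hex 26: (-9, 4, 5)
  hex 27: (-9, 3, 6)
  hex 28: (-9, 2, 7)
  hex 29: (-9, 1, 8)
Sorted: 30 hexes.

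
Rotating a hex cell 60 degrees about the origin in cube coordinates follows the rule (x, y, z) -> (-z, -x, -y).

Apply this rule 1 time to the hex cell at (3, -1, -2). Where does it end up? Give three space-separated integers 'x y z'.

Answer: 2 -3 1

Derivation:
Start: (3, -1, -2)
Step 1: (3, -1, -2) -> (-(-2), -(3), -(-1)) = (2, -3, 1)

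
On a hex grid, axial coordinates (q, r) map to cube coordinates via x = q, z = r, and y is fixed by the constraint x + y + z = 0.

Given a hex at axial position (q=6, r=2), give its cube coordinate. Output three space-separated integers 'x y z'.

x = q = 6
z = r = 2
y = -x - z = -(6) - (2) = -8

Answer: 6 -8 2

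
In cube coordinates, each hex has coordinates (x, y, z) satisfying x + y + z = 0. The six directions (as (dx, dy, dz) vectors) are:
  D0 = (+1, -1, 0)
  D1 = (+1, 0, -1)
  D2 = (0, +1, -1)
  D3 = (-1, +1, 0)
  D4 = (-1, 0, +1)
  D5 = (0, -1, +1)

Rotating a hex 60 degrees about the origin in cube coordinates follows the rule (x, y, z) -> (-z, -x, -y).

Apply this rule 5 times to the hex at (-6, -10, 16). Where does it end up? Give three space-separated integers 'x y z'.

Answer: 10 -16 6

Derivation:
Start: (-6, -10, 16)
Step 1: (-6, -10, 16) -> (-(16), -(-6), -(-10)) = (-16, 6, 10)
Step 2: (-16, 6, 10) -> (-(10), -(-16), -(6)) = (-10, 16, -6)
Step 3: (-10, 16, -6) -> (-(-6), -(-10), -(16)) = (6, 10, -16)
Step 4: (6, 10, -16) -> (-(-16), -(6), -(10)) = (16, -6, -10)
Step 5: (16, -6, -10) -> (-(-10), -(16), -(-6)) = (10, -16, 6)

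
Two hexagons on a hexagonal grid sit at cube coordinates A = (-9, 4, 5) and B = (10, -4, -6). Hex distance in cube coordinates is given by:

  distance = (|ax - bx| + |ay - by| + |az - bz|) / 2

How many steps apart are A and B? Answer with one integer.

Answer: 19

Derivation:
|ax - bx| = |-9 - 10| = 19
|ay - by| = |4 - (-4)| = 8
|az - bz| = |5 - (-6)| = 11
distance = (19 + 8 + 11) / 2 = 38 / 2 = 19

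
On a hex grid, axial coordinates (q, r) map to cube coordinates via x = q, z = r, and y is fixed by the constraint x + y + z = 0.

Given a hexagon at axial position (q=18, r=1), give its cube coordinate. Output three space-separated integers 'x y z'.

x = q = 18
z = r = 1
y = -x - z = -(18) - (1) = -19

Answer: 18 -19 1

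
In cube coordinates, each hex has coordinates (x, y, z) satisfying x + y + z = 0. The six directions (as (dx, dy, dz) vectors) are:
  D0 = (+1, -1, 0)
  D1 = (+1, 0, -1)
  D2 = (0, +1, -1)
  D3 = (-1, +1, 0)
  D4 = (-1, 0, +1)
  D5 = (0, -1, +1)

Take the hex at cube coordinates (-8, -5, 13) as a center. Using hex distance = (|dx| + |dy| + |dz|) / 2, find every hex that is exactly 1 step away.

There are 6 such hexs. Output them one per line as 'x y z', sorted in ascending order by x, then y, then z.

Walk ring at distance 1 from (-8, -5, 13):
Start at center + D4*1 = (-9, -5, 14)
  hex 0: (-9, -5, 14)
  hex 1: (-8, -6, 14)
  hex 2: (-7, -6, 13)
  hex 3: (-7, -5, 12)
  hex 4: (-8, -4, 12)
  hex 5: (-9, -4, 13)
Sorted: 6 hexes.

Answer: -9 -5 14
-9 -4 13
-8 -6 14
-8 -4 12
-7 -6 13
-7 -5 12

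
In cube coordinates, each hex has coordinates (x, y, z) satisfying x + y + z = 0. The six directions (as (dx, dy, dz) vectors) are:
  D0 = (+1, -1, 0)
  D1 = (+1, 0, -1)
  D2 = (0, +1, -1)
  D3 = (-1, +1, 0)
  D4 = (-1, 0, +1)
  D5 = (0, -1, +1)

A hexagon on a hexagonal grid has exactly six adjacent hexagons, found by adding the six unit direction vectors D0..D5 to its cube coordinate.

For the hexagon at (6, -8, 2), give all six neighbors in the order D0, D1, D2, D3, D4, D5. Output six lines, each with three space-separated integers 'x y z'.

Center: (6, -8, 2). Add each direction:
  D0: (6, -8, 2) + (1, -1, 0) = (7, -9, 2)
  D1: (6, -8, 2) + (1, 0, -1) = (7, -8, 1)
  D2: (6, -8, 2) + (0, 1, -1) = (6, -7, 1)
  D3: (6, -8, 2) + (-1, 1, 0) = (5, -7, 2)
  D4: (6, -8, 2) + (-1, 0, 1) = (5, -8, 3)
  D5: (6, -8, 2) + (0, -1, 1) = (6, -9, 3)

Answer: 7 -9 2
7 -8 1
6 -7 1
5 -7 2
5 -8 3
6 -9 3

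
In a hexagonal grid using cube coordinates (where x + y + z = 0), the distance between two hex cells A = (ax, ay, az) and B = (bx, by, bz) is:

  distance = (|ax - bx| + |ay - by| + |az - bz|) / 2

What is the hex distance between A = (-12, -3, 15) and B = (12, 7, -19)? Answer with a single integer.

Answer: 34

Derivation:
|ax - bx| = |-12 - 12| = 24
|ay - by| = |-3 - 7| = 10
|az - bz| = |15 - (-19)| = 34
distance = (24 + 10 + 34) / 2 = 68 / 2 = 34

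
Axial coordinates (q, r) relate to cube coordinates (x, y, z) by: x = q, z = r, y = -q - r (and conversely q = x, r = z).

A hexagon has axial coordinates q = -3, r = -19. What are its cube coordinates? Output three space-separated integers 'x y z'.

x = q = -3
z = r = -19
y = -x - z = -(-3) - (-19) = 22

Answer: -3 22 -19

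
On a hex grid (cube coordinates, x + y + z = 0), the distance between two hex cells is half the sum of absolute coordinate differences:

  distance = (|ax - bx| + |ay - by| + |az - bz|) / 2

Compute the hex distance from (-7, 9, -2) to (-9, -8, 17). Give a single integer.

|ax - bx| = |-7 - (-9)| = 2
|ay - by| = |9 - (-8)| = 17
|az - bz| = |-2 - 17| = 19
distance = (2 + 17 + 19) / 2 = 38 / 2 = 19

Answer: 19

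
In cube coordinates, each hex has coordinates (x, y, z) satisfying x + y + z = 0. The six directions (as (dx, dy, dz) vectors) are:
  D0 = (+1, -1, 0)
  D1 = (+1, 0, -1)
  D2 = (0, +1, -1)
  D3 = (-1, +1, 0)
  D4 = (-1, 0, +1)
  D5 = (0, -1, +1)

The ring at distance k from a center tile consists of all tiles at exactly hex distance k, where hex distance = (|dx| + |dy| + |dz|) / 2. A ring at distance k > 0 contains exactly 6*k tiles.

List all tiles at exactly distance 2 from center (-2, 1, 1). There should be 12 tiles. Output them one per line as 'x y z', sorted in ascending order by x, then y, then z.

Answer: -4 1 3
-4 2 2
-4 3 1
-3 0 3
-3 3 0
-2 -1 3
-2 3 -1
-1 -1 2
-1 2 -1
0 -1 1
0 0 0
0 1 -1

Derivation:
Walk ring at distance 2 from (-2, 1, 1):
Start at center + D4*2 = (-4, 1, 3)
  hex 0: (-4, 1, 3)
  hex 1: (-3, 0, 3)
  hex 2: (-2, -1, 3)
  hex 3: (-1, -1, 2)
  hex 4: (0, -1, 1)
  hex 5: (0, 0, 0)
  hex 6: (0, 1, -1)
  hex 7: (-1, 2, -1)
  hex 8: (-2, 3, -1)
  hex 9: (-3, 3, 0)
  hex 10: (-4, 3, 1)
  hex 11: (-4, 2, 2)
Sorted: 12 hexes.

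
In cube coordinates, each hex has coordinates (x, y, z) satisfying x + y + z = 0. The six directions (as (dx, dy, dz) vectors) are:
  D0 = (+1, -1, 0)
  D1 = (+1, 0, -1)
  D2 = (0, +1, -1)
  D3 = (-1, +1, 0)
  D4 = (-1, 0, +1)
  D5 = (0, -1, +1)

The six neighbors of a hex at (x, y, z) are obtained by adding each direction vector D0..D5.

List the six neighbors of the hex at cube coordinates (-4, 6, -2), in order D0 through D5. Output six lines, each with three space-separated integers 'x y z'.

Answer: -3 5 -2
-3 6 -3
-4 7 -3
-5 7 -2
-5 6 -1
-4 5 -1

Derivation:
Center: (-4, 6, -2). Add each direction:
  D0: (-4, 6, -2) + (1, -1, 0) = (-3, 5, -2)
  D1: (-4, 6, -2) + (1, 0, -1) = (-3, 6, -3)
  D2: (-4, 6, -2) + (0, 1, -1) = (-4, 7, -3)
  D3: (-4, 6, -2) + (-1, 1, 0) = (-5, 7, -2)
  D4: (-4, 6, -2) + (-1, 0, 1) = (-5, 6, -1)
  D5: (-4, 6, -2) + (0, -1, 1) = (-4, 5, -1)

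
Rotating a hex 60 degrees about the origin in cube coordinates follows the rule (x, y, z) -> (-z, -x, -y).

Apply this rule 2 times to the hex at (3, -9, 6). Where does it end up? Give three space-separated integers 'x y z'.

Start: (3, -9, 6)
Step 1: (3, -9, 6) -> (-(6), -(3), -(-9)) = (-6, -3, 9)
Step 2: (-6, -3, 9) -> (-(9), -(-6), -(-3)) = (-9, 6, 3)

Answer: -9 6 3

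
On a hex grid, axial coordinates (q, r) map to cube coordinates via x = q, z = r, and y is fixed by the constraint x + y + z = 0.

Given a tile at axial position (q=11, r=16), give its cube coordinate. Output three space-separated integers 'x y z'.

Answer: 11 -27 16

Derivation:
x = q = 11
z = r = 16
y = -x - z = -(11) - (16) = -27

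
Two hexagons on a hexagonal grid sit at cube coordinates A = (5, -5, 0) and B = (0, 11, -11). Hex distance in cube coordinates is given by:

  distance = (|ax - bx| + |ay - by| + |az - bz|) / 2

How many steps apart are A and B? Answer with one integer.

|ax - bx| = |5 - 0| = 5
|ay - by| = |-5 - 11| = 16
|az - bz| = |0 - (-11)| = 11
distance = (5 + 16 + 11) / 2 = 32 / 2 = 16

Answer: 16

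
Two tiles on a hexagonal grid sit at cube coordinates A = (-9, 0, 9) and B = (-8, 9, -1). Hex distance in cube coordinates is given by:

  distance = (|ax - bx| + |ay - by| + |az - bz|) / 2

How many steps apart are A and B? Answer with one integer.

Answer: 10

Derivation:
|ax - bx| = |-9 - (-8)| = 1
|ay - by| = |0 - 9| = 9
|az - bz| = |9 - (-1)| = 10
distance = (1 + 9 + 10) / 2 = 20 / 2 = 10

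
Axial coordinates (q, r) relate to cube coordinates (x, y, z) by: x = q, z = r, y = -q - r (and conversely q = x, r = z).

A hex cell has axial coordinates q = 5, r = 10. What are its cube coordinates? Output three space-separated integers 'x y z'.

Answer: 5 -15 10

Derivation:
x = q = 5
z = r = 10
y = -x - z = -(5) - (10) = -15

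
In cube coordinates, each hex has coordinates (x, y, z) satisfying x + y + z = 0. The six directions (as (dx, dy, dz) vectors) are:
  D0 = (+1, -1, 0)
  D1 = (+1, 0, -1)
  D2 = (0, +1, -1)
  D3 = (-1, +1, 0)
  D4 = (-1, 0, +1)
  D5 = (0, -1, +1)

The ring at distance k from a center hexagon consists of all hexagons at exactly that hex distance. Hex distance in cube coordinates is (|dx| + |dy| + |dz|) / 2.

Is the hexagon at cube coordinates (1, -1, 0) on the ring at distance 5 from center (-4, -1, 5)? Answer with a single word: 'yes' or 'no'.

|px - cx| = |1 - (-4)| = 5
|py - cy| = |-1 - (-1)| = 0
|pz - cz| = |0 - 5| = 5
distance = (5+0+5)/2 = 10/2 = 5
radius = 5; distance == radius -> yes

Answer: yes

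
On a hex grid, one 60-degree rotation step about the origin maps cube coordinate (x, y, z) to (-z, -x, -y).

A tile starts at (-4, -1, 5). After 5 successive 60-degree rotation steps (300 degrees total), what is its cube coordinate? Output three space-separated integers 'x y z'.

Answer: 1 -5 4

Derivation:
Start: (-4, -1, 5)
Step 1: (-4, -1, 5) -> (-(5), -(-4), -(-1)) = (-5, 4, 1)
Step 2: (-5, 4, 1) -> (-(1), -(-5), -(4)) = (-1, 5, -4)
Step 3: (-1, 5, -4) -> (-(-4), -(-1), -(5)) = (4, 1, -5)
Step 4: (4, 1, -5) -> (-(-5), -(4), -(1)) = (5, -4, -1)
Step 5: (5, -4, -1) -> (-(-1), -(5), -(-4)) = (1, -5, 4)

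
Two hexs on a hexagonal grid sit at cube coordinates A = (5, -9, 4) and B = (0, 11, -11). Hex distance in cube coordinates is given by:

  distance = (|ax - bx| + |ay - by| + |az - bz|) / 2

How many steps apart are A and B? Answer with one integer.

Answer: 20

Derivation:
|ax - bx| = |5 - 0| = 5
|ay - by| = |-9 - 11| = 20
|az - bz| = |4 - (-11)| = 15
distance = (5 + 20 + 15) / 2 = 40 / 2 = 20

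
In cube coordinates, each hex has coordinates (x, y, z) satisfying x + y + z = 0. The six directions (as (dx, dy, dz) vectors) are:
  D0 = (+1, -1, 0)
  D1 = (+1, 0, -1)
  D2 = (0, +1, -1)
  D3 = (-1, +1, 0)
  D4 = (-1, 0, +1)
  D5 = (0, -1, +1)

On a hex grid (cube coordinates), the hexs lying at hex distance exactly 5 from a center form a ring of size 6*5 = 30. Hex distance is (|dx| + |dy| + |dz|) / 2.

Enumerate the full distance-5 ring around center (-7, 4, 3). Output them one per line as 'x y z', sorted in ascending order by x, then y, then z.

Answer: -12 4 8
-12 5 7
-12 6 6
-12 7 5
-12 8 4
-12 9 3
-11 3 8
-11 9 2
-10 2 8
-10 9 1
-9 1 8
-9 9 0
-8 0 8
-8 9 -1
-7 -1 8
-7 9 -2
-6 -1 7
-6 8 -2
-5 -1 6
-5 7 -2
-4 -1 5
-4 6 -2
-3 -1 4
-3 5 -2
-2 -1 3
-2 0 2
-2 1 1
-2 2 0
-2 3 -1
-2 4 -2

Derivation:
Walk ring at distance 5 from (-7, 4, 3):
Start at center + D4*5 = (-12, 4, 8)
  hex 0: (-12, 4, 8)
  hex 1: (-11, 3, 8)
  hex 2: (-10, 2, 8)
  hex 3: (-9, 1, 8)
  hex 4: (-8, 0, 8)
  hex 5: (-7, -1, 8)
  hex 6: (-6, -1, 7)
  hex 7: (-5, -1, 6)
  hex 8: (-4, -1, 5)
  hex 9: (-3, -1, 4)
  hex 10: (-2, -1, 3)
  hex 11: (-2, 0, 2)
  hex 12: (-2, 1, 1)
  hex 13: (-2, 2, 0)
  hex 14: (-2, 3, -1)
  hex 15: (-2, 4, -2)
  hex 16: (-3, 5, -2)
  hex 17: (-4, 6, -2)
  hex 18: (-5, 7, -2)
  hex 19: (-6, 8, -2)
  hex 20: (-7, 9, -2)
  hex 21: (-8, 9, -1)
  hex 22: (-9, 9, 0)
  hex 23: (-10, 9, 1)
  hex 24: (-11, 9, 2)
  hex 25: (-12, 9, 3)
  hex 26: (-12, 8, 4)
  hex 27: (-12, 7, 5)
  hex 28: (-12, 6, 6)
  hex 29: (-12, 5, 7)
Sorted: 30 hexes.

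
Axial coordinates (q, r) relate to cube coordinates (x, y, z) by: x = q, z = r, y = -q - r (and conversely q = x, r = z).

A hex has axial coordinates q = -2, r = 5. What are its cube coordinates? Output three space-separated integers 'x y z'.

x = q = -2
z = r = 5
y = -x - z = -(-2) - (5) = -3

Answer: -2 -3 5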